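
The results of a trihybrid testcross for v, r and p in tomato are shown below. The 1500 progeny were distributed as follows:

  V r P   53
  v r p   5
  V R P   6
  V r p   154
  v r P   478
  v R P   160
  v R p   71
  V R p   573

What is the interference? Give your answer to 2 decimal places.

The two most frequent reciprocal classes, v r P and V R p, are the parental types, so the F1 was v r P / V R p.
The two rarest classes, v r p and V R P, are the double crossovers. Comparing them with the parentals, only the p allele has switched, so p is the middle locus and the order is r – p – v.
r–p: (314 + 11)/1500 = 0.2167; p–v: (124 + 11)/1500 = 0.0900.
Expected DCO frequency = 0.2167 × 0.0900 ≈ 0.01950; observed = 11/1500 ≈ 0.00733.
Coefficient of coincidence = 0.00733/0.01950 ≈ 0.38; interference = 1 − 0.38 = 0.62.

0.62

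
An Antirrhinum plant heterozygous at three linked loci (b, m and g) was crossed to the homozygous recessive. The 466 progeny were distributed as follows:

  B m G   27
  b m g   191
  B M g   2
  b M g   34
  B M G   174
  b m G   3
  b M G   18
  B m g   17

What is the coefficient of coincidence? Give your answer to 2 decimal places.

0.88

The two most frequent reciprocal classes, B M G and b m g, are the parental types, so the F1 was B M G / b m g.
The two rarest classes, B M g and b m G, are the double crossovers. Comparing them with the parentals, only the g allele has switched, so g is the middle locus and the order is b – g – m.
b–g: (35 + 5)/466 = 0.0858; g–m: (61 + 5)/466 = 0.1416.
Expected DCO frequency = 0.0858 × 0.1416 ≈ 0.01215; observed = 5/466 ≈ 0.01073.
Coefficient of coincidence = 0.01073/0.01215 ≈ 0.88.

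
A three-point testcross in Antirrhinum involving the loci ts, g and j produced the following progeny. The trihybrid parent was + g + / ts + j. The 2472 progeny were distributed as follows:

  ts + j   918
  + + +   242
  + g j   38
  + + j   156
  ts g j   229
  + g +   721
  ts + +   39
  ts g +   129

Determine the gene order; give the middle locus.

The two rarest classes, + g j and ts + +, are the double crossovers. Comparing them with the parentals, only the j allele has switched, so j is the middle locus and the order is g – j – ts.

j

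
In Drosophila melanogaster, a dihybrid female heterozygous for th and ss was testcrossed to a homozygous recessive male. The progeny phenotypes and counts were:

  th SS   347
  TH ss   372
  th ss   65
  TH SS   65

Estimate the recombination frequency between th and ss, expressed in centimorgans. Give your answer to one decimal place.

The two most frequent classes, TH ss (372) and th SS (347), are the parental types, so the F1 was TH ss / th SS.
The recombinant classes are TH SS and th ss: 65 + 65 = 130.
Recombination frequency = 130/849 = 0.1531 ≈ 15.3%, i.e. 15.3 centimorgans.

15.3 centimorgans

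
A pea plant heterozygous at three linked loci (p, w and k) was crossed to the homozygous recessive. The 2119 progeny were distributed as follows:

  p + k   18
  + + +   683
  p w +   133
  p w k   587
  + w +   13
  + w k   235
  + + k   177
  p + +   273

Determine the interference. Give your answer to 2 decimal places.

The two most frequent reciprocal classes, + + + and p w k, are the parental types, so the F1 was + + + / p w k.
The two rarest classes, + w + and p + k, are the double crossovers. Comparing them with the parentals, only the w allele has switched, so w is the middle locus and the order is k – w – p.
k–w: (310 + 31)/2119 = 0.1609; w–p: (508 + 31)/2119 = 0.2544.
Expected DCO frequency = 0.1609 × 0.2544 ≈ 0.04093; observed = 31/2119 ≈ 0.01463.
Coefficient of coincidence = 0.01463/0.04093 ≈ 0.36; interference = 1 − 0.36 = 0.64.

0.64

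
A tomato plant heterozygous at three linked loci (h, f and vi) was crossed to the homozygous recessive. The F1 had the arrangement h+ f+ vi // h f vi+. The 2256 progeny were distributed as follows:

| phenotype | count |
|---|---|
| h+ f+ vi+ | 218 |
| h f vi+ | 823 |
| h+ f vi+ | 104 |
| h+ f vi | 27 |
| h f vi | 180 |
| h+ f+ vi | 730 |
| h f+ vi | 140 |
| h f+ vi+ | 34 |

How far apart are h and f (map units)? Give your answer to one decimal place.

13.5 map units

The two rarest classes, h+ f vi and h f+ vi+, are the double crossovers. Comparing them with the parentals, only the f allele has switched, so f is the middle locus and the order is h – f – vi.
Crossovers in the h–f interval produce the single-crossover classes h f+ vi and h+ f vi+ (140 + 104 = 244) plus the double crossovers (61).
RF(h–f) = (244 + 61) / 2256 = 305/2256 = 0.1352 → 13.5 map units.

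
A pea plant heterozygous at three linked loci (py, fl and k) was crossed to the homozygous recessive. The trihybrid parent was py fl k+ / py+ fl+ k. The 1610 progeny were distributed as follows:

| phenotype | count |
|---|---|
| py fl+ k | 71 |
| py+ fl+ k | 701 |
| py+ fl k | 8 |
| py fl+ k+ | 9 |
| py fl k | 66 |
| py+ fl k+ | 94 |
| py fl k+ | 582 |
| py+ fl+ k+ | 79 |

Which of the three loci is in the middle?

fl

The two rarest classes, py fl+ k+ and py+ fl k, are the double crossovers. Comparing them with the parentals, only the fl allele has switched, so fl is the middle locus and the order is py – fl – k.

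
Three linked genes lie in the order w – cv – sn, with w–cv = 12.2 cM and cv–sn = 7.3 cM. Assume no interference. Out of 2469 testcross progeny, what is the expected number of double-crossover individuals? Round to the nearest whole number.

Map distances give recombination frequencies of 0.122 and 0.073 for the two intervals.
With no interference, expected double-crossover frequency = 0.122 × 0.073 = 0.00891.
Expected number = 0.00891 × 2469 = 21.99 ≈ 22.

22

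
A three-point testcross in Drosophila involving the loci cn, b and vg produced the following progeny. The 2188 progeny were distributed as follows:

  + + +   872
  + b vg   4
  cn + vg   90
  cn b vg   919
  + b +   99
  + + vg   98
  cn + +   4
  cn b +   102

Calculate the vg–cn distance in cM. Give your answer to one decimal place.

The two most frequent reciprocal classes, cn b vg and + + +, are the parental types, so the F1 was cn b vg / + + +.
The two rarest classes, + b vg and cn + +, are the double crossovers. Comparing them with the parentals, only the cn allele has switched, so cn is the middle locus and the order is vg – cn – b.
Crossovers in the vg–cn interval produce the single-crossover classes cn b + and + + vg (102 + 98 = 200) plus the double crossovers (8).
RF(vg–cn) = (200 + 8) / 2188 = 208/2188 = 0.0951 → 9.5 cM.

9.5 cM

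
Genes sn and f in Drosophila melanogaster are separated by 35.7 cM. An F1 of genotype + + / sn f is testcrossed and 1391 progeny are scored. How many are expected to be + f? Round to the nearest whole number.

248

A map distance of 35.7 cM corresponds to a recombination frequency of 0.357.
The F1 is + + / sn f, so + f is a recombinant gamete class with expected frequency r/2 = 0.357/2 = 0.1785.
Expected number = 0.1785 × 1391 = 248.29 ≈ 248.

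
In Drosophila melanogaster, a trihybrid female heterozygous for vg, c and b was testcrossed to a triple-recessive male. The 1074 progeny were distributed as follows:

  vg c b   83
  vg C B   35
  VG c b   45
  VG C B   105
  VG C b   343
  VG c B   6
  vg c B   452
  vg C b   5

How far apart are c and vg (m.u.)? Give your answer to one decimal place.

The two most frequent reciprocal classes, VG C b and vg c B, are the parental types, so the F1 was VG C b / vg c B.
The two rarest classes, vg C b and VG c B, are the double crossovers. Comparing them with the parentals, only the vg allele has switched, so vg is the middle locus and the order is c – vg – b.
Crossovers in the c–vg interval produce the single-crossover classes VG c b and vg C B (45 + 35 = 80) plus the double crossovers (11).
RF(c–vg) = (80 + 11) / 1074 = 91/1074 = 0.0847 → 8.5 m.u.

8.5 m.u.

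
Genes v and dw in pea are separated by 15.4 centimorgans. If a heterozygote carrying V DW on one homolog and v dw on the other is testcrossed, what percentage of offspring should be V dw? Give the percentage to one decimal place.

7.7%

A map distance of 15.4 centimorgans corresponds to a recombination frequency of 0.154.
The F1 is V DW / v dw, so V dw is a recombinant gamete class with expected frequency r/2 = 0.154/2 = 0.0770.
That is 0.0770 = 7.7% of the progeny.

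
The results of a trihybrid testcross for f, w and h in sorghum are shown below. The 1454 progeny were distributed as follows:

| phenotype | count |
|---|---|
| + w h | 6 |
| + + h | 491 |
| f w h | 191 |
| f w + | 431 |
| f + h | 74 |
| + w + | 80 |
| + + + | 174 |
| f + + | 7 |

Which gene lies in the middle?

w

The two most frequent reciprocal classes, + + h and f w +, are the parental types, so the F1 was + + h / f w +.
The two rarest classes, + w h and f + +, are the double crossovers. Comparing them with the parentals, only the w allele has switched, so w is the middle locus and the order is f – w – h.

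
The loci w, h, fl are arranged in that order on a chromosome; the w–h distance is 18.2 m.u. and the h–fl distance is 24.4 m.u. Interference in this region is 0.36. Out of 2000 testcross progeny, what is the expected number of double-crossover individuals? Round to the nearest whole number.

57

Map distances give recombination frequencies of 0.182 and 0.244 for the two intervals.
With interference 0.36 (so coincidence = 0.64), expected double-crossover frequency = 0.182 × 0.244 × 0.64 = 0.02842.
Expected number = 0.02842 × 2000 = 56.84 ≈ 57.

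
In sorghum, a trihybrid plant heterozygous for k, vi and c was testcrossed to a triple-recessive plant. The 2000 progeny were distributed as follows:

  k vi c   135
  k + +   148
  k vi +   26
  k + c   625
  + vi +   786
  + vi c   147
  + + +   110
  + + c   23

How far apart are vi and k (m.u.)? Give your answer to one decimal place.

The two most frequent reciprocal classes, k + c and + vi +, are the parental types, so the F1 was k + c / + vi +.
The two rarest classes, + + c and k vi +, are the double crossovers. Comparing them with the parentals, only the k allele has switched, so k is the middle locus and the order is vi – k – c.
Crossovers in the vi–k interval produce the single-crossover classes k vi c and + + + (135 + 110 = 245) plus the double crossovers (49).
RF(vi–k) = (245 + 49) / 2000 = 294/2000 = 0.1470 → 14.7 m.u.

14.7 m.u.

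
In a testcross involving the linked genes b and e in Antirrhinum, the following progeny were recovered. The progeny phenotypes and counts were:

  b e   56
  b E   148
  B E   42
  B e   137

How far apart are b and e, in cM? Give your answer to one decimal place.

The two most frequent classes, B e (137) and b E (148), are the parental types, so the F1 was B e / b E.
The recombinant classes are B E and b e: 42 + 56 = 98.
Recombination frequency = 98/383 = 0.2559 ≈ 25.6%, i.e. 25.6 cM.

25.6 cM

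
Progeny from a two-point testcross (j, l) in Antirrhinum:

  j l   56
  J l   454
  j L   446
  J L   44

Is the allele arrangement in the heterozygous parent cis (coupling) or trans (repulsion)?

trans

The two most frequent classes are J l (454) and j L (446); these are the parental (non-recombinant) types.
So the F1 carried J l on one chromosome and j L on the other — the recessive alleles are on opposite chromosomes (trans / repulsion).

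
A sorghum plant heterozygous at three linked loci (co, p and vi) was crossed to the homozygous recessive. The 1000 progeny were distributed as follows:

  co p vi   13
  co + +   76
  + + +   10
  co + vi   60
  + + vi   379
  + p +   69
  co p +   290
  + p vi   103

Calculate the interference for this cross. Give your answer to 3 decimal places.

0.251

The two most frequent reciprocal classes, + + vi and co p +, are the parental types, so the F1 was + + vi / co p +.
The two rarest classes, + + + and co p vi, are the double crossovers. Comparing them with the parentals, only the vi allele has switched, so vi is the middle locus and the order is co – vi – p.
co–vi: (129 + 23)/1000 = 0.1520; vi–p: (179 + 23)/1000 = 0.2020.
Expected DCO frequency = 0.1520 × 0.2020 ≈ 0.03070; observed = 23/1000 ≈ 0.02300.
Coefficient of coincidence = 0.02300/0.03070 ≈ 0.749; interference = 1 − 0.749 = 0.251.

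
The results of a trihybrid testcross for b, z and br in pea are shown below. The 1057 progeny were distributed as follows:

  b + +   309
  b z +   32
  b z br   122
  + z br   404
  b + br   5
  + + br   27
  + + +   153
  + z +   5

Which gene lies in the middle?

The two most frequent reciprocal classes, + z br and b + +, are the parental types, so the F1 was + z br / b + +.
The two rarest classes, + z + and b + br, are the double crossovers. Comparing them with the parentals, only the br allele has switched, so br is the middle locus and the order is z – br – b.

br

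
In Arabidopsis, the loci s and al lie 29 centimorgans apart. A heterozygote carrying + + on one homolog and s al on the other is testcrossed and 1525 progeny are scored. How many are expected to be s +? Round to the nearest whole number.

A map distance of 29 centimorgans corresponds to a recombination frequency of 0.290.
The F1 is + + / s al, so s + is a recombinant gamete class with expected frequency r/2 = 0.290/2 = 0.1450.
Expected number = 0.1450 × 1525 = 221.12 ≈ 221.

221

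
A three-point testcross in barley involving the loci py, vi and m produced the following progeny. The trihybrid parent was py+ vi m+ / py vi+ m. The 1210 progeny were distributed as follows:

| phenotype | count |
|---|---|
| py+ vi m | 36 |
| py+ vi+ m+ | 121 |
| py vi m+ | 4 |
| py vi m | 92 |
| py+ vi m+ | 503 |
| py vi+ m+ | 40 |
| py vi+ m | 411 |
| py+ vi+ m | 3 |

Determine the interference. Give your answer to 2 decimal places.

0.54

The two rarest classes, py vi m+ and py+ vi+ m, are the double crossovers. Comparing them with the parentals, only the py allele has switched, so py is the middle locus and the order is m – py – vi.
m–py: (76 + 7)/1210 = 0.0686; py–vi: (213 + 7)/1210 = 0.1818.
Expected DCO frequency = 0.0686 × 0.1818 ≈ 0.01247; observed = 7/1210 ≈ 0.00579.
Coefficient of coincidence = 0.00579/0.01247 ≈ 0.46; interference = 1 − 0.46 = 0.54.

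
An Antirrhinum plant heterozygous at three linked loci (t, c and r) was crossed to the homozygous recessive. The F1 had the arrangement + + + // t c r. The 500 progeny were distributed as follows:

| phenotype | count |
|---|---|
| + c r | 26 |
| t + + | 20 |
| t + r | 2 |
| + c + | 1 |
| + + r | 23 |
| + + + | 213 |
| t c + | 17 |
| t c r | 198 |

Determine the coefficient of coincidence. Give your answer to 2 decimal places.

The two rarest classes, + c + and t + r, are the double crossovers. Comparing them with the parentals, only the c allele has switched, so c is the middle locus and the order is r – c – t.
r–c: (40 + 3)/500 = 0.0860; c–t: (46 + 3)/500 = 0.0980.
Expected DCO frequency = 0.0860 × 0.0980 ≈ 0.00843; observed = 3/500 ≈ 0.00600.
Coefficient of coincidence = 0.00600/0.00843 ≈ 0.71.

0.71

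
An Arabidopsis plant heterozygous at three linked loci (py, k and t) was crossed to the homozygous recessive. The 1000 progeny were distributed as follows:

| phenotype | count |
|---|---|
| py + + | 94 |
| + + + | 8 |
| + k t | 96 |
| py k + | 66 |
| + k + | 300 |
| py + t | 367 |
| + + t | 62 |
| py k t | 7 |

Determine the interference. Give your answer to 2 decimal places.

0.49

The two most frequent reciprocal classes, + k + and py + t, are the parental types, so the F1 was + k + / py + t.
The two rarest classes, + + + and py k t, are the double crossovers. Comparing them with the parentals, only the k allele has switched, so k is the middle locus and the order is t – k – py.
t–k: (190 + 15)/1000 = 0.2050; k–py: (128 + 15)/1000 = 0.1430.
Expected DCO frequency = 0.2050 × 0.1430 ≈ 0.02931; observed = 15/1000 ≈ 0.01500.
Coefficient of coincidence = 0.01500/0.02931 ≈ 0.51; interference = 1 − 0.51 = 0.49.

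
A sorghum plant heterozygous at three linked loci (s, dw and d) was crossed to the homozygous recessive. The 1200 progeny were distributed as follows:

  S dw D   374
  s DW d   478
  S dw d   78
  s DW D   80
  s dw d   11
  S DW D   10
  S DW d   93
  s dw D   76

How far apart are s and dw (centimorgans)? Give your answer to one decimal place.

15.8 centimorgans

The two most frequent reciprocal classes, s DW d and S dw D, are the parental types, so the F1 was s DW d / S dw D.
The two rarest classes, s dw d and S DW D, are the double crossovers. Comparing them with the parentals, only the dw allele has switched, so dw is the middle locus and the order is d – dw – s.
Crossovers in the dw–s interval produce the single-crossover classes S DW d and s dw D (93 + 76 = 169) plus the double crossovers (21).
RF(dw–s) = (169 + 21) / 1200 = 190/1200 = 0.1583 → 15.8 centimorgans.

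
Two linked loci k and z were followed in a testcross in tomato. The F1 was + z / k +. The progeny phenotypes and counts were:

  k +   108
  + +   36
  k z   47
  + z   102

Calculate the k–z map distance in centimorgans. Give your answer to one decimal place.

The recombinant classes are + + and k z: 36 + 47 = 83.
Recombination frequency = 83/293 = 0.2833 ≈ 28.3%, i.e. 28.3 centimorgans.

28.3 centimorgans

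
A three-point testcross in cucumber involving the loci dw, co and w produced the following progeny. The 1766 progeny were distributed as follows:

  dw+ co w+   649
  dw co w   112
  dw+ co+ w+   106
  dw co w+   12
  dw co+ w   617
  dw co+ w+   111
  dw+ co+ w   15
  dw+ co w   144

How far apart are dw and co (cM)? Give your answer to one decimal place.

13.9 cM

The two most frequent reciprocal classes, dw+ co w+ and dw co+ w, are the parental types, so the F1 was dw+ co w+ / dw co+ w.
The two rarest classes, dw co w+ and dw+ co+ w, are the double crossovers. Comparing them with the parentals, only the dw allele has switched, so dw is the middle locus and the order is w – dw – co.
Crossovers in the dw–co interval produce the single-crossover classes dw+ co+ w+ and dw co w (106 + 112 = 218) plus the double crossovers (27).
RF(dw–co) = (218 + 27) / 1766 = 245/1766 = 0.1387 → 13.9 cM.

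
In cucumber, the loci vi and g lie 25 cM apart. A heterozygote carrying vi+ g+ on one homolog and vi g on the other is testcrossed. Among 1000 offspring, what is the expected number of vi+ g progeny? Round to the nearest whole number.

A map distance of 25 cM corresponds to a recombination frequency of 0.250.
The F1 is vi+ g+ / vi g, so vi+ g is a recombinant gamete class with expected frequency r/2 = 0.250/2 = 0.1250.
Expected number = 0.1250 × 1000 = 125.00 ≈ 125.

125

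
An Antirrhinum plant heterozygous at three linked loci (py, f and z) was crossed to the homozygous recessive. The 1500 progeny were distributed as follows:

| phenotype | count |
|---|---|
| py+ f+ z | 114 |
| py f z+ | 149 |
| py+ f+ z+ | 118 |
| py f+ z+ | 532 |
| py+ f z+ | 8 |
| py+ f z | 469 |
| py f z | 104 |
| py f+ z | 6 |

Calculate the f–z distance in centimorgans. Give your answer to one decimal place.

The two most frequent reciprocal classes, py+ f z and py f+ z+, are the parental types, so the F1 was py+ f z / py f+ z+.
The two rarest classes, py+ f z+ and py f+ z, are the double crossovers. Comparing them with the parentals, only the z allele has switched, so z is the middle locus and the order is py – z – f.
Crossovers in the z–f interval produce the single-crossover classes py+ f+ z and py f z+ (114 + 149 = 263) plus the double crossovers (14).
RF(z–f) = (263 + 14) / 1500 = 277/1500 = 0.1847 → 18.5 centimorgans.

18.5 centimorgans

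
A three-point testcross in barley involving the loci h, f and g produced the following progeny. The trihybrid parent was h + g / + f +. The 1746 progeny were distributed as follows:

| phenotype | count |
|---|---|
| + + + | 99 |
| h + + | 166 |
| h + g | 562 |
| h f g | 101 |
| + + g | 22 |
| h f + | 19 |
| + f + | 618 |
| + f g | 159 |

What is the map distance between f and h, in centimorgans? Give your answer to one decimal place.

The two rarest classes, + + g and h f +, are the double crossovers. Comparing them with the parentals, only the h allele has switched, so h is the middle locus and the order is g – h – f.
Crossovers in the h–f interval produce the single-crossover classes h f g and + + + (101 + 99 = 200) plus the double crossovers (41).
RF(h–f) = (200 + 41) / 1746 = 241/1746 = 0.1380 → 13.8 centimorgans.

13.8 centimorgans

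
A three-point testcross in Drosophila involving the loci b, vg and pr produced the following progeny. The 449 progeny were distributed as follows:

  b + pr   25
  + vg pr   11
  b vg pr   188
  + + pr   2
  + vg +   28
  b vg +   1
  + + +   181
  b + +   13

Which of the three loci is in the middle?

The two most frequent reciprocal classes, b vg pr and + + +, are the parental types, so the F1 was b vg pr / + + +.
The two rarest classes, b vg + and + + pr, are the double crossovers. Comparing them with the parentals, only the pr allele has switched, so pr is the middle locus and the order is vg – pr – b.

pr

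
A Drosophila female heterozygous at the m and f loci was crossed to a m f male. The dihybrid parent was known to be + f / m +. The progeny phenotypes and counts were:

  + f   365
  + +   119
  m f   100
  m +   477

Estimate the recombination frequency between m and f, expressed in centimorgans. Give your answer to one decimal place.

20.6 centimorgans

The recombinant classes are + + and m f: 119 + 100 = 219.
Recombination frequency = 219/1061 = 0.2064 ≈ 20.6%, i.e. 20.6 centimorgans.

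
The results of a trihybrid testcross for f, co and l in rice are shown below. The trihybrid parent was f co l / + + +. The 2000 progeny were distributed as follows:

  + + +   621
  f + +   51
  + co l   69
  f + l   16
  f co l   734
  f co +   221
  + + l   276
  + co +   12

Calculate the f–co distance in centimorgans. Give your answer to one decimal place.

7.4 centimorgans

The two rarest classes, f + l and + co +, are the double crossovers. Comparing them with the parentals, only the co allele has switched, so co is the middle locus and the order is l – co – f.
Crossovers in the co–f interval produce the single-crossover classes + co l and f + + (69 + 51 = 120) plus the double crossovers (28).
RF(co–f) = (120 + 28) / 2000 = 148/2000 = 0.0740 → 7.4 centimorgans.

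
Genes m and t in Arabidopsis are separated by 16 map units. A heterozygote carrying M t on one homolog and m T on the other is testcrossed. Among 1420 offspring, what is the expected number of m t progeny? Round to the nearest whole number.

114

A map distance of 16 map units corresponds to a recombination frequency of 0.160.
The F1 is M t / m T, so m t is a recombinant gamete class with expected frequency r/2 = 0.160/2 = 0.0800.
Expected number = 0.0800 × 1420 = 113.60 ≈ 114.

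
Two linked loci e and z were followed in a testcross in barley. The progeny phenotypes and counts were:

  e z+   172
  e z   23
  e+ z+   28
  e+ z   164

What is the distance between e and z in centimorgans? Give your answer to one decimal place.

The two most frequent classes, e+ z (164) and e z+ (172), are the parental types, so the F1 was e+ z / e z+.
The recombinant classes are e+ z+ and e z: 28 + 23 = 51.
Recombination frequency = 51/387 = 0.1318 ≈ 13.2%, i.e. 13.2 centimorgans.

13.2 centimorgans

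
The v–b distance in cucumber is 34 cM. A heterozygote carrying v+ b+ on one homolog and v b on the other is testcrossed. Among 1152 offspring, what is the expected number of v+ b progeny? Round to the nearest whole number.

196

A map distance of 34 cM corresponds to a recombination frequency of 0.340.
The F1 is v+ b+ / v b, so v+ b is a recombinant gamete class with expected frequency r/2 = 0.340/2 = 0.1700.
Expected number = 0.1700 × 1152 = 195.84 ≈ 196.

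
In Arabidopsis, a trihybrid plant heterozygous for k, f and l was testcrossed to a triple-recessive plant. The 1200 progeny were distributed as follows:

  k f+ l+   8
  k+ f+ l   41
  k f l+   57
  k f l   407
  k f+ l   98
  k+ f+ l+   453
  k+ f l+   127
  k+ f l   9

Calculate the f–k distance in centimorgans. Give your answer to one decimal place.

20.2 centimorgans

The two most frequent reciprocal classes, k+ f+ l+ and k f l, are the parental types, so the F1 was k+ f+ l+ / k f l.
The two rarest classes, k f+ l+ and k+ f l, are the double crossovers. Comparing them with the parentals, only the k allele has switched, so k is the middle locus and the order is f – k – l.
Crossovers in the f–k interval produce the single-crossover classes k+ f l+ and k f+ l (127 + 98 = 225) plus the double crossovers (17).
RF(f–k) = (225 + 17) / 1200 = 242/1200 = 0.2017 → 20.2 centimorgans.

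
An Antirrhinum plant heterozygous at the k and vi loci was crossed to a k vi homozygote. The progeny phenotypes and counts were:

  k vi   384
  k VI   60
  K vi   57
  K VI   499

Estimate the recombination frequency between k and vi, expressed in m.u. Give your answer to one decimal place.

11.7 m.u.

The two most frequent classes, K VI (499) and k vi (384), are the parental types, so the F1 was K VI / k vi.
The recombinant classes are K vi and k VI: 57 + 60 = 117.
Recombination frequency = 117/1000 = 0.1170 ≈ 11.7%, i.e. 11.7 m.u.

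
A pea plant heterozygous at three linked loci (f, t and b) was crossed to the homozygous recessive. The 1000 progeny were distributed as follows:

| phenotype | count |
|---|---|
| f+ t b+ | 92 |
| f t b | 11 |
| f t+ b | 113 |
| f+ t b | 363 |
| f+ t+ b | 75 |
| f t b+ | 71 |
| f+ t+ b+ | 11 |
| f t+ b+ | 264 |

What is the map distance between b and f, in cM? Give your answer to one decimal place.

The two most frequent reciprocal classes, f t+ b+ and f+ t b, are the parental types, so the F1 was f t+ b+ / f+ t b.
The two rarest classes, f+ t+ b+ and f t b, are the double crossovers. Comparing them with the parentals, only the f allele has switched, so f is the middle locus and the order is b – f – t.
Crossovers in the b–f interval produce the single-crossover classes f t+ b and f+ t b+ (113 + 92 = 205) plus the double crossovers (22).
RF(b–f) = (205 + 22) / 1000 = 227/1000 = 0.2270 → 22.7 cM.

22.7 cM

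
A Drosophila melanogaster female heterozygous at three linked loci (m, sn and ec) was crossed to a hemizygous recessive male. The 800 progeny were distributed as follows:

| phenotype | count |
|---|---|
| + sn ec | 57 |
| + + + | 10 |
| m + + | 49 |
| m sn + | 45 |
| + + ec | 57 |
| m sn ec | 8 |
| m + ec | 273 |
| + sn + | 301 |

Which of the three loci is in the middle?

The two most frequent reciprocal classes, m + ec and + sn +, are the parental types, so the F1 was m + ec / + sn +.
The two rarest classes, m sn ec and + + +, are the double crossovers. Comparing them with the parentals, only the sn allele has switched, so sn is the middle locus and the order is m – sn – ec.

sn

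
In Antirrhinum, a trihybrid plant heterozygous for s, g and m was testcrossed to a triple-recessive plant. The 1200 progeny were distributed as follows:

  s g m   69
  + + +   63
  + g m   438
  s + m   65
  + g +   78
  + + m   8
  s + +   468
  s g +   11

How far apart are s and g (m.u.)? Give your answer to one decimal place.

The two most frequent reciprocal classes, s + + and + g m, are the parental types, so the F1 was s + + / + g m.
The two rarest classes, s g + and + + m, are the double crossovers. Comparing them with the parentals, only the g allele has switched, so g is the middle locus and the order is m – g – s.
Crossovers in the g–s interval produce the single-crossover classes + + + and s g m (63 + 69 = 132) plus the double crossovers (19).
RF(g–s) = (132 + 19) / 1200 = 151/1200 = 0.1258 → 12.6 m.u.

12.6 m.u.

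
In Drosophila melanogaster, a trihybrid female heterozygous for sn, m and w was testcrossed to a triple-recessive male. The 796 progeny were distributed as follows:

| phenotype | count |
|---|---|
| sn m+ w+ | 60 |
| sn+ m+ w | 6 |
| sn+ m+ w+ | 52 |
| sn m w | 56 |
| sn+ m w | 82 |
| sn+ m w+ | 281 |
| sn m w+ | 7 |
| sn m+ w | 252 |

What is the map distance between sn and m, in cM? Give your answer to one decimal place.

15.2 cM

The two most frequent reciprocal classes, sn+ m w+ and sn m+ w, are the parental types, so the F1 was sn+ m w+ / sn m+ w.
The two rarest classes, sn m w+ and sn+ m+ w, are the double crossovers. Comparing them with the parentals, only the sn allele has switched, so sn is the middle locus and the order is m – sn – w.
Crossovers in the m–sn interval produce the single-crossover classes sn+ m+ w+ and sn m w (52 + 56 = 108) plus the double crossovers (13).
RF(m–sn) = (108 + 13) / 796 = 121/796 = 0.1520 → 15.2 cM.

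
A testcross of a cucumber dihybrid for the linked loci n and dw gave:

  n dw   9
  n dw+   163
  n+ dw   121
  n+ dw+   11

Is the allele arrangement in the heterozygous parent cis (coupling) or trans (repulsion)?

trans

The two most frequent classes are n+ dw (121) and n dw+ (163); these are the parental (non-recombinant) types.
So the F1 carried n+ dw on one chromosome and n dw+ on the other — the recessive alleles are on opposite chromosomes (trans / repulsion).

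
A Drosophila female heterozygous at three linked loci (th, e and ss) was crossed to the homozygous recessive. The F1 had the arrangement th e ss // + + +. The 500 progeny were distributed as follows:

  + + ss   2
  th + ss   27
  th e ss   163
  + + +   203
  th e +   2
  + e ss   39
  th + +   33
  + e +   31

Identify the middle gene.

ss

The two rarest classes, th e + and + + ss, are the double crossovers. Comparing them with the parentals, only the ss allele has switched, so ss is the middle locus and the order is th – ss – e.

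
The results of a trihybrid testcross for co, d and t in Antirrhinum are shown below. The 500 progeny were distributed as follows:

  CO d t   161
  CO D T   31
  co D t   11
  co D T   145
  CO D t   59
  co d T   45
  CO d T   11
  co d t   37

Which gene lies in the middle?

The two most frequent reciprocal classes, co D T and CO d t, are the parental types, so the F1 was co D T / CO d t.
The two rarest classes, co D t and CO d T, are the double crossovers. Comparing them with the parentals, only the t allele has switched, so t is the middle locus and the order is co – t – d.

t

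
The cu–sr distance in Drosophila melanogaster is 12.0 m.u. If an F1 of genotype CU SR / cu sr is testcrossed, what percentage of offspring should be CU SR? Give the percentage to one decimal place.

44.0%

A map distance of 12.0 m.u. corresponds to a recombination frequency of 0.120.
The F1 is CU SR / cu sr, so CU SR is a parental gamete class with expected frequency (1 − r)/2 = 0.880/2 = 0.4400.
That is 0.4400 = 44.0% of the progeny.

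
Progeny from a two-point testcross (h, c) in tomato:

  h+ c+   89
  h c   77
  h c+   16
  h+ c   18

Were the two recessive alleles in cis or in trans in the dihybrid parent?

The two most frequent classes are h+ c+ (89) and h c (77); these are the parental (non-recombinant) types.
So the F1 carried h+ c+ on one chromosome and h c on the other — the recessive alleles are on the same chromosome (cis / coupling).

cis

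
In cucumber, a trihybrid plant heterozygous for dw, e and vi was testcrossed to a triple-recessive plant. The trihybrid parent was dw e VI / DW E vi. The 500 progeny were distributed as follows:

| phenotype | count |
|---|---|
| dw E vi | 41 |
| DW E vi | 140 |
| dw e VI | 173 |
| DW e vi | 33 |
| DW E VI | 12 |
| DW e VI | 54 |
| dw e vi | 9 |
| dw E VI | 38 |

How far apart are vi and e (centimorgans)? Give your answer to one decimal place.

The two rarest classes, dw e vi and DW E VI, are the double crossovers. Comparing them with the parentals, only the vi allele has switched, so vi is the middle locus and the order is e – vi – dw.
Crossovers in the e–vi interval produce the single-crossover classes dw E VI and DW e vi (38 + 33 = 71) plus the double crossovers (21).
RF(e–vi) = (71 + 21) / 500 = 92/500 = 0.1840 → 18.4 centimorgans.

18.4 centimorgans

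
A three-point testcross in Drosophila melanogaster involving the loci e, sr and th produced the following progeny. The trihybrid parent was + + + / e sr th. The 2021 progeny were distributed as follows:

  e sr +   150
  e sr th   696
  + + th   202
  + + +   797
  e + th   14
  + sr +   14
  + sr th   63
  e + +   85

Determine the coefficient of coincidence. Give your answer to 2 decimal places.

0.85

The two rarest classes, + sr + and e + th, are the double crossovers. Comparing them with the parentals, only the sr allele has switched, so sr is the middle locus and the order is e – sr – th.
e–sr: (148 + 28)/2021 = 0.0871; sr–th: (352 + 28)/2021 = 0.1880.
Expected DCO frequency = 0.0871 × 0.1880 ≈ 0.01637; observed = 28/2021 ≈ 0.01385.
Coefficient of coincidence = 0.01385/0.01637 ≈ 0.85.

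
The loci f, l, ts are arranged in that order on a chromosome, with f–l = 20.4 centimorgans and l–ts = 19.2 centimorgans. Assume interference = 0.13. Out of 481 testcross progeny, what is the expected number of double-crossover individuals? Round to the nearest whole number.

Map distances give recombination frequencies of 0.204 and 0.192 for the two intervals.
With interference 0.13 (so coincidence = 0.87), expected double-crossover frequency = 0.204 × 0.192 × 0.87 = 0.03408.
Expected number = 0.03408 × 481 = 16.39 ≈ 16.

16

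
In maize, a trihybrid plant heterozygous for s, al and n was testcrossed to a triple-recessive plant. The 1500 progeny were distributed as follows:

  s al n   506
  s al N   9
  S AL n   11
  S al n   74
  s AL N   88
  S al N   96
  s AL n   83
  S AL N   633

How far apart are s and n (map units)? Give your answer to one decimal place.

The two most frequent reciprocal classes, s al n and S AL N, are the parental types, so the F1 was s al n / S AL N.
The two rarest classes, s al N and S AL n, are the double crossovers. Comparing them with the parentals, only the n allele has switched, so n is the middle locus and the order is al – n – s.
Crossovers in the n–s interval produce the single-crossover classes S al n and s AL N (74 + 88 = 162) plus the double crossovers (20).
RF(n–s) = (162 + 20) / 1500 = 182/1500 = 0.1213 → 12.1 map units.

12.1 map units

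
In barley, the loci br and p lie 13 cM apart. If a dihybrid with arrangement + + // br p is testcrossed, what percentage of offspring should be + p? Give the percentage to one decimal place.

6.5%

A map distance of 13 cM corresponds to a recombination frequency of 0.130.
The F1 is + + / br p, so + p is a recombinant gamete class with expected frequency r/2 = 0.130/2 = 0.0650.
That is 0.0650 = 6.5% of the progeny.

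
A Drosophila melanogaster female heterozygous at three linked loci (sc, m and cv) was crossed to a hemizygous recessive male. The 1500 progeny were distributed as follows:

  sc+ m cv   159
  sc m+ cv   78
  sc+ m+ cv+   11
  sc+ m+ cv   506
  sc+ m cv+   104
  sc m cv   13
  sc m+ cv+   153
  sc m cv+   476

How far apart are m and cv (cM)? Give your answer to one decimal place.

22.4 cM

The two most frequent reciprocal classes, sc m cv+ and sc+ m+ cv, are the parental types, so the F1 was sc m cv+ / sc+ m+ cv.
The two rarest classes, sc m cv and sc+ m+ cv+, are the double crossovers. Comparing them with the parentals, only the cv allele has switched, so cv is the middle locus and the order is m – cv – sc.
Crossovers in the m–cv interval produce the single-crossover classes sc m+ cv+ and sc+ m cv (153 + 159 = 312) plus the double crossovers (24).
RF(m–cv) = (312 + 24) / 1500 = 336/1500 = 0.2240 → 22.4 cM.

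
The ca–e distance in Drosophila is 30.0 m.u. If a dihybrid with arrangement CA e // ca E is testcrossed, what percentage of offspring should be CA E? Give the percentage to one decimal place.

A map distance of 30.0 m.u. corresponds to a recombination frequency of 0.300.
The F1 is CA e / ca E, so CA E is a recombinant gamete class with expected frequency r/2 = 0.300/2 = 0.1500.
That is 0.1500 = 15.0% of the progeny.

15.0%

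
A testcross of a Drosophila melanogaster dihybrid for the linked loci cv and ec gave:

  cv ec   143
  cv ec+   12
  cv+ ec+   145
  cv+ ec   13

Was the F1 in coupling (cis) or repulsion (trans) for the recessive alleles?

The two most frequent classes are cv+ ec+ (145) and cv ec (143); these are the parental (non-recombinant) types.
So the F1 carried cv+ ec+ on one chromosome and cv ec on the other — the recessive alleles are on the same chromosome (cis / coupling).

cis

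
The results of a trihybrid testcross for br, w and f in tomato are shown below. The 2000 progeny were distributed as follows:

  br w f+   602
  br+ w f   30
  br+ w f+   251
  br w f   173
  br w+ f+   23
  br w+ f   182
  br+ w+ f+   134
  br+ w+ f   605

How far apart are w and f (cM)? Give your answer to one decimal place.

18.0 cM

The two most frequent reciprocal classes, br w f+ and br+ w+ f, are the parental types, so the F1 was br w f+ / br+ w+ f.
The two rarest classes, br w+ f+ and br+ w f, are the double crossovers. Comparing them with the parentals, only the w allele has switched, so w is the middle locus and the order is br – w – f.
Crossovers in the w–f interval produce the single-crossover classes br w f and br+ w+ f+ (173 + 134 = 307) plus the double crossovers (53).
RF(w–f) = (307 + 53) / 2000 = 360/2000 = 0.1800 → 18.0 cM.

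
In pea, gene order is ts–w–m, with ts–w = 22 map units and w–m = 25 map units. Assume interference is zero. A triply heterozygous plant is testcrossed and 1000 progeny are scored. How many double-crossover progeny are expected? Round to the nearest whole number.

Map distances give recombination frequencies of 0.220 and 0.250 for the two intervals.
With no interference, expected double-crossover frequency = 0.220 × 0.250 = 0.05500.
Expected number = 0.05500 × 1000 = 55.00 ≈ 55.

55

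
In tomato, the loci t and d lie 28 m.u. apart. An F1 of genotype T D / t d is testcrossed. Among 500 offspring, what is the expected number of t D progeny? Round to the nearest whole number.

70

A map distance of 28 m.u. corresponds to a recombination frequency of 0.280.
The F1 is T D / t d, so t D is a recombinant gamete class with expected frequency r/2 = 0.280/2 = 0.1400.
Expected number = 0.1400 × 500 = 70.00 ≈ 70.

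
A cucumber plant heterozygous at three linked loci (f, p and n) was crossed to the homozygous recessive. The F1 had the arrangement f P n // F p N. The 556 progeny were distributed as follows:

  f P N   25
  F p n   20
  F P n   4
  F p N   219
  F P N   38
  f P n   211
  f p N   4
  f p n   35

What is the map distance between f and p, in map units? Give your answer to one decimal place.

14.6 map units

The two rarest classes, F P n and f p N, are the double crossovers. Comparing them with the parentals, only the f allele has switched, so f is the middle locus and the order is n – f – p.
Crossovers in the f–p interval produce the single-crossover classes f p n and F P N (35 + 38 = 73) plus the double crossovers (8).
RF(f–p) = (73 + 8) / 556 = 81/556 = 0.1457 → 14.6 map units.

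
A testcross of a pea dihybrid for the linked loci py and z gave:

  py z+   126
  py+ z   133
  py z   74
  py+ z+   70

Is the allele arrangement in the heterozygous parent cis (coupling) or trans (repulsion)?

The two most frequent classes are py+ z (133) and py z+ (126); these are the parental (non-recombinant) types.
So the F1 carried py+ z on one chromosome and py z+ on the other — the recessive alleles are on opposite chromosomes (trans / repulsion).

trans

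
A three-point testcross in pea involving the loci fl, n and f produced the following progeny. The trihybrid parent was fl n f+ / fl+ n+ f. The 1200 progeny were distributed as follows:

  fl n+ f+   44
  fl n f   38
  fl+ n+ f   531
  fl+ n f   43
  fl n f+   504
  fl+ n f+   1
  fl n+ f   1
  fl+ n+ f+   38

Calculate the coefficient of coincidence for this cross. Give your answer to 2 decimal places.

0.35

The two rarest classes, fl+ n f+ and fl n+ f, are the double crossovers. Comparing them with the parentals, only the fl allele has switched, so fl is the middle locus and the order is n – fl – f.
n–fl: (87 + 2)/1200 = 0.0742; fl–f: (76 + 2)/1200 = 0.0650.
Expected DCO frequency = 0.0742 × 0.0650 ≈ 0.00482; observed = 2/1200 ≈ 0.00167.
Coefficient of coincidence = 0.00167/0.00482 ≈ 0.35.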